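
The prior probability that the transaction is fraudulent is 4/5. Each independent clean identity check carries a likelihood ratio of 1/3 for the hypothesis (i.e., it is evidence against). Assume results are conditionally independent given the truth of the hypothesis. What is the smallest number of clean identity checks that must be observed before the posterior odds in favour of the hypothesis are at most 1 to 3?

3

Prior odds = 0.8/0.2 = 4.
Likelihood ratio per clean identity check = 1/3.
Target odds = 1/3.
Need 4 × (1/3)ⁿ ≤ 1/3, i.e. (1/3)ⁿ ≤ 1/12.
(1/3)² = 1/9 is still above 1/12 but (1/3)³ = 1/27 is at or below it, so n = 3.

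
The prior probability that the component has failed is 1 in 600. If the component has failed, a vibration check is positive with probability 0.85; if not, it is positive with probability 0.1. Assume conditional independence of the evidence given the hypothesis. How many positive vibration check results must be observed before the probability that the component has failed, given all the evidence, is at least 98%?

5

Prior odds: (1/600) ÷ (599/600) = 1/599.
Likelihood ratio of a positive = 0.85/0.1 = 8.5.
Target odds: 0.98 ÷ 0.02 = 49.
Need (1/599) × 8.5ⁿ ≥ 49, i.e. 8.5ⁿ ≥ 29351.
8.5⁴ = 5220.0625 falls short of 29351 but 8.5⁵ = 44370.53125 reaches it, so n = 5.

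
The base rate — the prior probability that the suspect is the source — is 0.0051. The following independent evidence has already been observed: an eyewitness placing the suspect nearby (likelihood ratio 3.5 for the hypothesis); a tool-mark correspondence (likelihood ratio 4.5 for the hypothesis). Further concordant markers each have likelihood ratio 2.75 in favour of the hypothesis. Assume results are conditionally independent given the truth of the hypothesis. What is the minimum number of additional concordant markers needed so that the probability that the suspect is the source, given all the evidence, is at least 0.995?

Prior odds = 0.0051/0.9949 = 51/9949.
Combined Bayes factor of the evidence already in hand = 3.5 × 4.5 = 15.75.
Odds after that evidence = (51/9949) × 15.75 = 3213/39796.
Target odds = 0.995/0.005 = 199.
Need 2.75ⁿ ≥ 199 ÷ (3213/39796) = 7919404/3213.
2.75⁷ = 19487171/16384 falls short of 7919404/3213 but 2.75⁸ = 214358881/65536 reaches it, so n = 8.

8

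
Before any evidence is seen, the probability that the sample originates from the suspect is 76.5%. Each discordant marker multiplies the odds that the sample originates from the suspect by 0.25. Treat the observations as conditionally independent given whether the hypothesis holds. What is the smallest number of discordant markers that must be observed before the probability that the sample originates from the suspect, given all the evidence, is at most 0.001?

6

Prior odds = 0.765/0.235 = 153/47.
Likelihood ratio per discordant marker = 0.25.
Target odds: 0.001 ÷ 0.999 = 1/999.
Need (153/47) × 0.25ⁿ ≤ 1/999, i.e. 0.25ⁿ ≤ 47/152847.
0.25⁵ = 1/1024 is still above 47/152847 but 0.25⁶ = 1/4096 is at or below it, so n = 6.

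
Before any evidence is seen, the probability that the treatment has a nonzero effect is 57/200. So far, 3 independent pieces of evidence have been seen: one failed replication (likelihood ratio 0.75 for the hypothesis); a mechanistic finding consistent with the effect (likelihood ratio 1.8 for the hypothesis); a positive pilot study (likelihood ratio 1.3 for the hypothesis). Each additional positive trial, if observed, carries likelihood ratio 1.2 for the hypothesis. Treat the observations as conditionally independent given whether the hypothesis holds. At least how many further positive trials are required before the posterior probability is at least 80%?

10

Prior odds = 0.285/0.715 = 57/143.
Combined Bayes factor of the evidence already in hand = 0.75 × 1.8 × 1.3 = 1.755.
Odds after that evidence = (57/143) × 1.755 = 1539/2200.
Target odds = 0.8/0.2 = 4.
Need 1.2ⁿ ≥ 4 ÷ (1539/2200) = 8800/1539.
1.2⁹ = 10077696/1953125 falls short of 8800/1539 but 1.2¹⁰ = 60466176/9765625 reaches it, so n = 10.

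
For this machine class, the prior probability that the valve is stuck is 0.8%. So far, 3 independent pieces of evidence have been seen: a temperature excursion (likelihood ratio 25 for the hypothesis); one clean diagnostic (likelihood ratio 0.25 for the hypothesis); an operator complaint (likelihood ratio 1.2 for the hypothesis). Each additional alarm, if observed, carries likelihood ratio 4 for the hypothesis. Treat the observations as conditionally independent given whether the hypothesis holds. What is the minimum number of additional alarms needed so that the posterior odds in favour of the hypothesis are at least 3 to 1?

Prior odds = 0.008/0.992 = 1/124.
Combined Bayes factor of the evidence already in hand = 25 × 0.25 × 1.2 = 7.5.
Odds after that evidence = (1/124) × 7.5 = 15/248.
Target odds = 3.
Need 4ⁿ ≥ 3 ÷ (15/248) = 49.6.
4² = 16 falls short of 49.6 but 4³ = 64 reaches it, so n = 3.

3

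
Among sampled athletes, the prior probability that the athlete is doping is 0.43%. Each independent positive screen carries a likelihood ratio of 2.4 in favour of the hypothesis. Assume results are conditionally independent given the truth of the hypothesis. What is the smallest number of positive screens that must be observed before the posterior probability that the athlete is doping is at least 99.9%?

15

Prior odds = 0.0043/0.9957 = 43/9957.
Likelihood ratio per positive screen = 2.4.
Target posterior odds = 0.999/0.001 = 999.
Need (43/9957) × 2.4ⁿ ≥ 999, i.e. 2.4ⁿ ≥ 9947043/43.
2.4¹⁴ ≈210357 falls short of 9947043/43 but 2.4¹⁵ ≈504857 reaches it, so n = 15.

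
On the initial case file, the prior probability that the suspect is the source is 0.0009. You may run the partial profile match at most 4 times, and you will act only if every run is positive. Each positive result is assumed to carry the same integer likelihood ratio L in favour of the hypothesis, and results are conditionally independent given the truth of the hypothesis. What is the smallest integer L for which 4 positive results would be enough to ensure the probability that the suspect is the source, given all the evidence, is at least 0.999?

Prior odds = 0.0009/0.9991 = 9/9991.
Target odds = 0.999/0.001 = 999.
Need L⁴ ≥ 999 ÷ (9/9991) = 1109001.
32⁴ = 1048576 < 1109001 ≤ 1185921 = 33⁴, so L = 33.

33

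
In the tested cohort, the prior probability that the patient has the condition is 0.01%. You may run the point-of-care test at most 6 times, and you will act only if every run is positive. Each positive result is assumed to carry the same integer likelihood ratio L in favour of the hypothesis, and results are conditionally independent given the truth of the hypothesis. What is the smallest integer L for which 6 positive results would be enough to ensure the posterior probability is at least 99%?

Prior odds = 0.0001/0.9999 = 1/9999.
Target odds = 0.99/0.01 = 99.
Need L⁶ ≥ 99 ÷ (1/9999) = 989901.
9⁶ = 531441 < 989901 ≤ 1000000 = 10⁶, so L = 10.

10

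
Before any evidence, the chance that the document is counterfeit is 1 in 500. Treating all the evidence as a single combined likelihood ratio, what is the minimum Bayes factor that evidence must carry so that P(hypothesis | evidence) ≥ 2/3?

998

Prior odds = 0.002/0.998 = 1/499.
Target odds = (2/3)/(1/3) = 2.
Required Bayes factor = 2 ÷ (1/499) = 998.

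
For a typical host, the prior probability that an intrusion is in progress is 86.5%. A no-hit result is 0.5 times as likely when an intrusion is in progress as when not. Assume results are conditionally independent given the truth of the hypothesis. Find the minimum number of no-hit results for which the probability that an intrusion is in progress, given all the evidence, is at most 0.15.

Prior odds: 0.865 ÷ 0.135 = 173/27.
Likelihood ratio per no-hit result = 0.5.
Target odds: 0.15 ÷ 0.85 = 3/17.
Need (173/27) × 0.5ⁿ ≤ 3/17, i.e. 0.5ⁿ ≤ 81/2941.
0.5⁵ = 0.03125 is still above 81/2941 but 0.5⁶ = 0.015625 is at or below it, so n = 6.

6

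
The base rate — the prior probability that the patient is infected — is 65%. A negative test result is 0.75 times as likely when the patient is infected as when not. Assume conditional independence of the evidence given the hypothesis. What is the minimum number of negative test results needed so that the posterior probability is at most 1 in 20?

Prior odds: 0.65 ÷ 0.35 = 13/7.
Likelihood ratio per negative test result = 0.75.
Target posterior odds = 0.05/0.95 = 1/19.
Require 0.75ⁿ ≤ 1/19 ÷ (13/7) = 7/247.
0.75¹² = 531441/16777216 is still above 7/247 but 0.75¹³ = 1594323/67108864 is at or below it, so n = 13.

13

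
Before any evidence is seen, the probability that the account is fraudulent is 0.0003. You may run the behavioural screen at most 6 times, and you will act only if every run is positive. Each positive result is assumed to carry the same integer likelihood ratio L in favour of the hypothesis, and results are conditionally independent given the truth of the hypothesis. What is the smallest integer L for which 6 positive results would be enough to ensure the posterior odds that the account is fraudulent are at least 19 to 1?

7

Prior odds = 0.0003/0.9997 = 3/9997.
Target odds = 19.
Need L⁶ ≥ 19 ÷ (3/9997) = 189943/3.
6⁶ = 46656 < 189943/3 ≤ 117649 = 7⁶, so L = 7.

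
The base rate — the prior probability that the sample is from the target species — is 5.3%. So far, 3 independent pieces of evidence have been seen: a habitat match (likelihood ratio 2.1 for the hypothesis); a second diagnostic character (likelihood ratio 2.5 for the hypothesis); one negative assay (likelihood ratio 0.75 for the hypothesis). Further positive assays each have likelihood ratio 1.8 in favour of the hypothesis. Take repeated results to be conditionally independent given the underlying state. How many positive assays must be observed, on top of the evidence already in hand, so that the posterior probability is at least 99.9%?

Prior odds = 0.053/0.947 = 53/947.
Combined Bayes factor of the evidence already in hand = 2.1 × 2.5 × 0.75 = 3.9375.
Odds after that evidence = (53/947) × 3.9375 = 3339/15152.
Target odds = 0.999/0.001 = 999.
Need 1.8ⁿ ≥ 999 ÷ (3339/15152) = 1681872/371.
1.8¹⁴ ≈3748.13 falls short of 1681872/371 but 1.8¹⁵ ≈6746.64 reaches it, so n = 15.

15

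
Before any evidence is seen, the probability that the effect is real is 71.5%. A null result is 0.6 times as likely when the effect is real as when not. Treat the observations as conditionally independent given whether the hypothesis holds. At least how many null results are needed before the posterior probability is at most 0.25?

Prior odds = 0.715/0.285 = 143/57.
Likelihood ratio per null result = 0.6.
Target posterior odds = 0.25/0.75 = 1/3.
Need (143/57) × 0.6ⁿ ≤ 1/3, i.e. 0.6ⁿ ≤ 19/143.
0.6³ = 0.216 is still above 19/143 but 0.6⁴ = 0.1296 is at or below it, so n = 4.

4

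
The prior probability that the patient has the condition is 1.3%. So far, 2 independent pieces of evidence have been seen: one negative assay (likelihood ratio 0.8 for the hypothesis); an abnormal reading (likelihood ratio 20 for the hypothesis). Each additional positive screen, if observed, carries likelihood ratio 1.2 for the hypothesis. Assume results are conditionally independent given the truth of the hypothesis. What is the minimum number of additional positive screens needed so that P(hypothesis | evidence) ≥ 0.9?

Prior odds = 0.013/0.987 = 13/987.
Combined Bayes factor of the evidence already in hand = 0.8 × 20 = 16.
Odds after that evidence = (13/987) × 16 = 208/987.
Target odds = 0.9/0.1 = 9.
Need 1.2ⁿ ≥ 9 ÷ (208/987) = 8883/208.
1.2²⁰ ≈38.3376 falls short of 8883/208 but 1.2²¹ ≈46.0051 reaches it, so n = 21.

21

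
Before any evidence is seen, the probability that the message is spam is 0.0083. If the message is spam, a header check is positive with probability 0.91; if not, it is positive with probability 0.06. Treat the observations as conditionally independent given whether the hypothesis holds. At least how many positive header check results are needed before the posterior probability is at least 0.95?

3

Prior odds = 0.0083/0.9917 = 83/9917.
Likelihood ratio of a positive = 0.91/0.06 = 91/6.
Target posterior odds = 0.95/0.05 = 19.
Require (91/6)ⁿ ≥ 19 ÷ (83/9917) = 188423/83.
(91/6)² = 8281/36 falls short of 188423/83 but (91/6)³ = 753571/216 reaches it, so n = 3.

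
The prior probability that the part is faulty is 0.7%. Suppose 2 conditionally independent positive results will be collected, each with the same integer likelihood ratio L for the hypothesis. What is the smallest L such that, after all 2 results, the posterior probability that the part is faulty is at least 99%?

119

Prior odds = 0.007/0.993 = 7/993.
Target odds = 0.99/0.01 = 99.
Need L² ≥ 99 ÷ (7/993) = 98307/7.
118² = 13924 < 98307/7 ≤ 14161 = 119², so L = 119.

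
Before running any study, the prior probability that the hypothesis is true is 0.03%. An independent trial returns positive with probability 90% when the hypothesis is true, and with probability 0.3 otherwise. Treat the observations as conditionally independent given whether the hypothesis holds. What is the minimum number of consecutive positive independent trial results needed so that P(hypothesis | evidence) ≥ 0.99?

12

Prior odds: 0.0003 ÷ 0.9997 = 3/9997.
Likelihood ratio of a positive result = 0.9/0.3 = 3.
Target posterior odds = 0.99/0.01 = 99.
Require 3ⁿ ≥ 99 ÷ (3/9997) = 329901.
3¹¹ = 177147 falls short of 329901 but 3¹² = 531441 reaches it, so n = 12.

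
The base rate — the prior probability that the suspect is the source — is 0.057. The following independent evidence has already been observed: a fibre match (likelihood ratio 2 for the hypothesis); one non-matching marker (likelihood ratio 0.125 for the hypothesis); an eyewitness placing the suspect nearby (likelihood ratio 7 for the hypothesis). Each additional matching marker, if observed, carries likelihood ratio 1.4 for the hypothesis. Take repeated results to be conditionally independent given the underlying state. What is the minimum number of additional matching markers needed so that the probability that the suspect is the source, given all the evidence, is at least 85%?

Prior odds = 0.057/0.943 = 57/943.
Combined Bayes factor of the evidence already in hand = 2 × 0.125 × 7 = 1.75.
Odds after that evidence = (57/943) × 1.75 = 399/3772.
Target odds = 0.85/0.15 = 17/3.
Need 1.4ⁿ ≥ 17/3 ÷ (399/3772) = 64124/1197.
1.4¹¹ ≈40.4957 falls short of 64124/1197 but 1.4¹² ≈56.6939 reaches it, so n = 12.

12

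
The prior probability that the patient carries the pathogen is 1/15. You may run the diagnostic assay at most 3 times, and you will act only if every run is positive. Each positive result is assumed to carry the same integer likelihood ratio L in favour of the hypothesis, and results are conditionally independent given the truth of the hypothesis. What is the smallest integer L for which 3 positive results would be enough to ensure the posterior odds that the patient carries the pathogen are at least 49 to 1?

9

Prior odds = (1/15)/(14/15) = 1/14.
Target odds = 49.
Need L³ ≥ 49 ÷ (1/14) = 686.
8³ = 512 < 686 ≤ 729 = 9³, so L = 9.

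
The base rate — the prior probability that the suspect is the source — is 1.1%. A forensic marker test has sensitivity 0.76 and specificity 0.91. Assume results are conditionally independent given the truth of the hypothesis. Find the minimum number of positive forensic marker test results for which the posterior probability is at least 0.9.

4

Prior odds: 0.011 ÷ 0.989 = 11/989.
False-positive rate = 1 − 0.91 = 0.09; likelihood ratio of a positive = 0.76/0.09 = 76/9.
Target odds: 0.9 ÷ 0.1 = 9.
Need (11/989) × (76/9)ⁿ ≥ 9, i.e. (76/9)ⁿ ≥ 8901/11.
(76/9)³ = 438976/729 falls short of 8901/11 but (76/9)⁴ = 33362176/6561 reaches it, so n = 4.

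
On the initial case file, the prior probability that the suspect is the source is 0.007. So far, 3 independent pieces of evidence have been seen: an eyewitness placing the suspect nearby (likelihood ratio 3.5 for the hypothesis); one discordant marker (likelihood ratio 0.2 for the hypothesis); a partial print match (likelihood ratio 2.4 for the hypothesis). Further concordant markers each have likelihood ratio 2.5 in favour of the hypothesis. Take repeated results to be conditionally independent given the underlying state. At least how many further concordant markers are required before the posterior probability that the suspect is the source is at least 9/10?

Prior odds = 0.007/0.993 = 7/993.
Combined Bayes factor of the evidence already in hand = 3.5 × 0.2 × 2.4 = 1.68.
Odds after that evidence = (7/993) × 1.68 = 98/8275.
Target odds = 0.9/0.1 = 9.
Need 2.5ⁿ ≥ 9 ÷ (98/8275) = 74475/98.
2.5⁷ = 610.3515625 falls short of 74475/98 but 2.5⁸ = 390625/256 reaches it, so n = 8.

8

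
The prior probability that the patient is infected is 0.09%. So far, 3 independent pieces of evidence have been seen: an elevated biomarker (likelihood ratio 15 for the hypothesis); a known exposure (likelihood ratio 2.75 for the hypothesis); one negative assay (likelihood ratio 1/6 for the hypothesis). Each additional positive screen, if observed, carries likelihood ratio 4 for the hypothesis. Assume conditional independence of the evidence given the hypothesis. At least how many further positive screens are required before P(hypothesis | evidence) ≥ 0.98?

Prior odds = 0.0009/0.9991 = 9/9991.
Combined Bayes factor of the evidence already in hand = 15 × 2.75 × (1/6) = 6.875.
Odds after that evidence = (9/9991) × 6.875 = 495/79928.
Target odds = 0.98/0.02 = 49.
Need 4ⁿ ≥ 49 ÷ (495/79928) = 3916472/495.
4⁶ = 4096 falls short of 3916472/495 but 4⁷ = 16384 reaches it, so n = 7.

7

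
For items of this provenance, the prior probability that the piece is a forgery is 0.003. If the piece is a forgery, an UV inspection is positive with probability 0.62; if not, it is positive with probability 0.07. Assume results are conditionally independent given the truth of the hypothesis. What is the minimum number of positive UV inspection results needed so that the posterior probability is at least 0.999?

6

Prior odds = 0.003/0.997 = 3/997.
Likelihood ratio of a positive = 0.62/0.07 = 62/7.
Target posterior odds = 0.999/0.001 = 999.
Require (62/7)ⁿ ≥ 999 ÷ (3/997) = 332001.
(62/7)⁵ = 916132832/16807 falls short of 332001 but (62/7)⁶ ≈482794 reaches it, so n = 6.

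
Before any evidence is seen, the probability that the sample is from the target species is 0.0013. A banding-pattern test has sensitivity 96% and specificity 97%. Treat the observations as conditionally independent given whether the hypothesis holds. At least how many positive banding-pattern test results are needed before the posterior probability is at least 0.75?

Prior odds: 0.0013 ÷ 0.9987 = 13/9987.
False-positive rate = 1 − 0.97 = 0.03; likelihood ratio of a positive = 0.96/0.03 = 32.
Target posterior odds = 0.75/0.25 = 3.
Need (13/9987) × 32ⁿ ≥ 3, i.e. 32ⁿ ≥ 29961/13.
32² = 1024 falls short of 29961/13 but 32³ = 32768 reaches it, so n = 3.

3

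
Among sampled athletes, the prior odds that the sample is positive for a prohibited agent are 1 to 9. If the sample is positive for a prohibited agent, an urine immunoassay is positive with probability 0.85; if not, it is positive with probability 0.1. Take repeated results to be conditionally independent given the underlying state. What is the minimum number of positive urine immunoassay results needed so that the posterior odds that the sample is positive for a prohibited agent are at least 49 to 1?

3

Prior odds = 1/9.
Likelihood ratio of a positive = 0.85/0.1 = 8.5.
Target odds = 49.
Need (1/9) × 8.5ⁿ ≥ 49, i.e. 8.5ⁿ ≥ 441.
8.5² = 72.25 falls short of 441 but 8.5³ = 614.125 reaches it, so n = 3.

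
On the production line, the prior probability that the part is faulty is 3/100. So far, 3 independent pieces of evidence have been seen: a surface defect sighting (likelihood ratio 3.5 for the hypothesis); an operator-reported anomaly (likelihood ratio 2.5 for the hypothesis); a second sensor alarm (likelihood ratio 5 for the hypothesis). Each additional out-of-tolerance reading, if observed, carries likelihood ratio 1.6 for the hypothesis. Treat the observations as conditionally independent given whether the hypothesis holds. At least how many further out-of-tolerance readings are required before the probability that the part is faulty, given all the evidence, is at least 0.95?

6

Prior odds = 0.03/0.97 = 3/97.
Combined Bayes factor of the evidence already in hand = 3.5 × 2.5 × 5 = 43.75.
Odds after that evidence = (3/97) × 43.75 = 525/388.
Target odds = 0.95/0.05 = 19.
Need 1.6ⁿ ≥ 19 ÷ (525/388) = 7372/525.
1.6⁵ = 10.48576 falls short of 7372/525 but 1.6⁶ = 262144/15625 reaches it, so n = 6.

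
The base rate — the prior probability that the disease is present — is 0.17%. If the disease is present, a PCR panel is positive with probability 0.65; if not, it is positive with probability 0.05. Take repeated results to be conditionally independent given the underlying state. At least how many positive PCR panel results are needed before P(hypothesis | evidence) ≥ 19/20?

Prior odds = 0.0017/0.9983 = 17/9983.
Likelihood ratio of a positive = 0.65/0.05 = 13.
Target posterior odds = 0.95/0.05 = 19.
Need (17/9983) × 13ⁿ ≥ 19, i.e. 13ⁿ ≥ 189677/17.
13³ = 2197 falls short of 189677/17 but 13⁴ = 28561 reaches it, so n = 4.

4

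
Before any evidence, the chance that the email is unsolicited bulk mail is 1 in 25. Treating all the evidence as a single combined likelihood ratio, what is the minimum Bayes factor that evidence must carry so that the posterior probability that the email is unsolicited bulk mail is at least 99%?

Prior odds = 0.04/0.96 = 1/24.
Target odds = 0.99/0.01 = 99.
Required Bayes factor = 99 ÷ (1/24) = 2376.

2376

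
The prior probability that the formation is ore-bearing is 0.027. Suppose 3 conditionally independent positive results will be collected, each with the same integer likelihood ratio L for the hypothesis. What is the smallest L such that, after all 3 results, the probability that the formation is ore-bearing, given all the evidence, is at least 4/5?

6

Prior odds = 0.027/0.973 = 27/973.
Target odds = 0.8/0.2 = 4.
Need L³ ≥ 4 ÷ (27/973) = 3892/27.
5³ = 125 < 3892/27 ≤ 216 = 6³, so L = 6.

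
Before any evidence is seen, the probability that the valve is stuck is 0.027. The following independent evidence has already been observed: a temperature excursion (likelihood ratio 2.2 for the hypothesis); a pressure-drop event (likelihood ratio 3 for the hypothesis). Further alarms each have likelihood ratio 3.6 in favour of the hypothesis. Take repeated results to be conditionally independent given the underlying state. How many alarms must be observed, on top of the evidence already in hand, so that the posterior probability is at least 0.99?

Prior odds = 0.027/0.973 = 27/973.
Combined Bayes factor of the evidence already in hand = 2.2 × 3 = 6.6.
Odds after that evidence = (27/973) × 6.6 = 891/4865.
Target odds = 0.99/0.01 = 99.
Need 3.6ⁿ ≥ 99 ÷ (891/4865) = 4865/9.
3.6⁴ = 167.9616 falls short of 4865/9 but 3.6⁵ = 604.66176 reaches it, so n = 5.

5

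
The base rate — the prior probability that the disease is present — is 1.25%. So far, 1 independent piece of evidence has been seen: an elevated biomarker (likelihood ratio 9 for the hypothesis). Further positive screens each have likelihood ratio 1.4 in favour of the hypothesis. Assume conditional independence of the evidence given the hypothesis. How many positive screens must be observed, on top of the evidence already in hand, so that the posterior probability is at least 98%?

Prior odds = 0.0125/0.9875 = 1/79.
Bayes factor of the evidence already in hand = 9.
Odds after that evidence = (1/79) × 9 = 9/79.
Target odds = 0.98/0.02 = 49.
Need 1.4ⁿ ≥ 49 ÷ (9/79) = 3871/9.
1.4¹⁸ ≈426.879 falls short of 3871/9 but 1.4¹⁹ ≈597.63 reaches it, so n = 19.

19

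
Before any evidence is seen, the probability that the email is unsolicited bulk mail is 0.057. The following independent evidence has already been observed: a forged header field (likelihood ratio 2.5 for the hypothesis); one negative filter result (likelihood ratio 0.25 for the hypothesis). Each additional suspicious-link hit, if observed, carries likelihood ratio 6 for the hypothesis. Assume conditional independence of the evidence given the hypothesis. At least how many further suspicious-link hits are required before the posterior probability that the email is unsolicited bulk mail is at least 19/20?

Prior odds = 0.057/0.943 = 57/943.
Combined Bayes factor of the evidence already in hand = 2.5 × 0.25 = 0.625.
Odds after that evidence = (57/943) × 0.625 = 285/7544.
Target odds = 0.95/0.05 = 19.
Need 6ⁿ ≥ 19 ÷ (285/7544) = 7544/15.
6³ = 216 falls short of 7544/15 but 6⁴ = 1296 reaches it, so n = 4.

4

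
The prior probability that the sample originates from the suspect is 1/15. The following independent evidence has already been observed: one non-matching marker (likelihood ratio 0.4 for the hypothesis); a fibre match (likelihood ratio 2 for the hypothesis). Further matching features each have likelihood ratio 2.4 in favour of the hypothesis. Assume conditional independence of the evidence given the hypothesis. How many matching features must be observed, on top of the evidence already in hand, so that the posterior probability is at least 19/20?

7

Prior odds = (1/15)/(14/15) = 1/14.
Combined Bayes factor of the evidence already in hand = 0.4 × 2 = 0.8.
Odds after that evidence = (1/14) × 0.8 = 2/35.
Target odds = 0.95/0.05 = 19.
Need 2.4ⁿ ≥ 19 ÷ (2/35) = 332.5.
2.4⁶ = 2985984/15625 falls short of 332.5 but 2.4⁷ = 35831808/78125 reaches it, so n = 7.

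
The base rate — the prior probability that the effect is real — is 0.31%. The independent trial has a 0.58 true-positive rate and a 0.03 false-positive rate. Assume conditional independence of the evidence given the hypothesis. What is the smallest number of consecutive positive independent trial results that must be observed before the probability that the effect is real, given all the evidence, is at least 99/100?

4

Prior odds = 0.0031/0.9969 = 31/9969.
Likelihood ratio of a positive result = 0.58/0.03 = 58/3.
Target posterior odds = 0.99/0.01 = 99.
Need (31/9969) × (58/3)ⁿ ≥ 99, i.e. (58/3)ⁿ ≥ 986931/31.
(58/3)³ = 195112/27 falls short of 986931/31 but (58/3)⁴ = 11316496/81 reaches it, so n = 4.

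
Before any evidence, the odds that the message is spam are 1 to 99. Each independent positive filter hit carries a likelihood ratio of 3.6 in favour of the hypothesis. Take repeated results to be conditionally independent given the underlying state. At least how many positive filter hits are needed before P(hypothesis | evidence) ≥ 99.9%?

Prior odds = 1/99.
Likelihood ratio per positive filter hit = 3.6.
Target odds: 0.999 ÷ 0.001 = 999.
Need (1/99) × 3.6ⁿ ≥ 999, i.e. 3.6ⁿ ≥ 98901.
3.6⁸ ≈28211.1 falls short of 98901 but 3.6⁹ ≈101560 reaches it, so n = 9.

9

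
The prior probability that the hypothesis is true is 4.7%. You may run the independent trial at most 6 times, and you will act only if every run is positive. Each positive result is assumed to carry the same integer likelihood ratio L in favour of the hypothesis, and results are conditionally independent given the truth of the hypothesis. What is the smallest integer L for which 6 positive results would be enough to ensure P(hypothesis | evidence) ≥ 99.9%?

Prior odds = 0.047/0.953 = 47/953.
Target odds = 0.999/0.001 = 999.
Need L⁶ ≥ 999 ÷ (47/953) = 952047/47.
5⁶ = 15625 < 952047/47 ≤ 46656 = 6⁶, so L = 6.

6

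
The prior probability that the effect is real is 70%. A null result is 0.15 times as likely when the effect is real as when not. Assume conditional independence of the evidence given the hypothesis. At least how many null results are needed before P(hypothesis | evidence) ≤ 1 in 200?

4

Prior odds = 0.7/0.3 = 7/3.
Likelihood ratio per null result = 0.15.
Target odds: 0.005 ÷ 0.995 = 1/199.
Require 0.15ⁿ ≤ 1/199 ÷ (7/3) = 3/1393.
0.15³ = 0.003375 is still above 3/1393 but 0.15⁴ = 81/160000 is at or below it, so n = 4.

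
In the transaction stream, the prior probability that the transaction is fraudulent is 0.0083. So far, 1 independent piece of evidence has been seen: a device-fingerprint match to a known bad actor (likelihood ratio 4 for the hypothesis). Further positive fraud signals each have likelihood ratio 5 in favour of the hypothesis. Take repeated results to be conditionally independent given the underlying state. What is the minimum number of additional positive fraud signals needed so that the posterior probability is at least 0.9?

4

Prior odds = 0.0083/0.9917 = 83/9917.
Bayes factor of the evidence already in hand = 4.
Odds after that evidence = (83/9917) × 4 = 332/9917.
Target odds = 0.9/0.1 = 9.
Need 5ⁿ ≥ 9 ÷ (332/9917) = 89253/332.
5³ = 125 falls short of 89253/332 but 5⁴ = 625 reaches it, so n = 4.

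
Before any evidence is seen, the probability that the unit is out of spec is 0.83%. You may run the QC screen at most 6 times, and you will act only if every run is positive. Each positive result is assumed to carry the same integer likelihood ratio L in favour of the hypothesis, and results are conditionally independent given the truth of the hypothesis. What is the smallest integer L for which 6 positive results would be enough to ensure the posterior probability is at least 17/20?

3

Prior odds = 0.0083/0.9917 = 83/9917.
Target odds = 0.85/0.15 = 17/3.
Need L⁶ ≥ 17/3 ÷ (83/9917) = 168589/249.
2⁶ = 64 < 168589/249 ≤ 729 = 3⁶, so L = 3.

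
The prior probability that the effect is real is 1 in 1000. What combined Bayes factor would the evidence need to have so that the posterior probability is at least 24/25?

23976

Prior odds = 0.001/0.999 = 1/999.
Target odds = 0.96/0.04 = 24.
Required Bayes factor = 24 ÷ (1/999) = 23976.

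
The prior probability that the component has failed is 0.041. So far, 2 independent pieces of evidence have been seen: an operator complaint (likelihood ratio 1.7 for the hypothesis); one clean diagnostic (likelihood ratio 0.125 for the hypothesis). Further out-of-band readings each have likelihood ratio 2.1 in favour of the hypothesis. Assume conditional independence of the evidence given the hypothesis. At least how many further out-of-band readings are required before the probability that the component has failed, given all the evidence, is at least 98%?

Prior odds = 0.041/0.959 = 41/959.
Combined Bayes factor of the evidence already in hand = 1.7 × 0.125 = 0.2125.
Odds after that evidence = (41/959) × 0.2125 = 697/76720.
Target odds = 0.98/0.02 = 49.
Need 2.1ⁿ ≥ 49 ÷ (697/76720) = 3759280/697.
2.1¹¹ ≈3502.78 falls short of 3759280/697 but 2.1¹² ≈7355.83 reaches it, so n = 12.

12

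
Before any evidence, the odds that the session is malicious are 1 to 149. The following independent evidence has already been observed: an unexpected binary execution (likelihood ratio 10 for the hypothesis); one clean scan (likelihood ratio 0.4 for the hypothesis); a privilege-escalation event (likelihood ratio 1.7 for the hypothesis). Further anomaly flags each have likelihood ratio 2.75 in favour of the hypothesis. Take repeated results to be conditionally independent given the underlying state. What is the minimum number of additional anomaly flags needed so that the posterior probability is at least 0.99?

8

Prior odds = 1/149.
Combined Bayes factor of the evidence already in hand = 10 × 0.4 × 1.7 = 6.8.
Odds after that evidence = (1/149) × 6.8 = 34/745.
Target odds = 0.99/0.01 = 99.
Need 2.75ⁿ ≥ 99 ÷ (34/745) = 73755/34.
2.75⁷ = 19487171/16384 falls short of 73755/34 but 2.75⁸ = 214358881/65536 reaches it, so n = 8.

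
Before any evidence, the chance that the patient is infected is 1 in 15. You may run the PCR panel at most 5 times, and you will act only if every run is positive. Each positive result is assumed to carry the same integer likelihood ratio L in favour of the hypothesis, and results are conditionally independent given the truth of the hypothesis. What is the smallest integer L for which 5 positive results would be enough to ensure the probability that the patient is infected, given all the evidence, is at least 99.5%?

Prior odds = (1/15)/(14/15) = 1/14.
Target odds = 0.995/0.005 = 199.
Need L⁵ ≥ 199 ÷ (1/14) = 2786.
4⁵ = 1024 < 2786 ≤ 3125 = 5⁵, so L = 5.

5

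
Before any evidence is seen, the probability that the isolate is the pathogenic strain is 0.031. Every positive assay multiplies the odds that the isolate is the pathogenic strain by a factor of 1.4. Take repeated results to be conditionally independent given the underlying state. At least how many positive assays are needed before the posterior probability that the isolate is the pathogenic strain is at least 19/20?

19

Prior odds = 0.031/0.969 = 31/969.
Likelihood ratio per positive assay = 1.4.
Target odds: 0.95 ÷ 0.05 = 19.
Require 1.4ⁿ ≥ 19 ÷ (31/969) = 18411/31.
1.4¹⁸ ≈426.879 falls short of 18411/31 but 1.4¹⁹ ≈597.63 reaches it, so n = 19.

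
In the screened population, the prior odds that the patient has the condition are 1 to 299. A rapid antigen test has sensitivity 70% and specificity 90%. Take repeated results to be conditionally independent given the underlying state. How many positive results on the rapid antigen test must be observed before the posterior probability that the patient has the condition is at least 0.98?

Prior odds = 1/299.
False-positive rate = 1 − 0.9 = 0.1; likelihood ratio of a positive = 0.7/0.1 = 7.
Target odds: 0.98 ÷ 0.02 = 49.
Need (1/299) × 7ⁿ ≥ 49, i.e. 7ⁿ ≥ 14651.
7⁴ = 2401 falls short of 14651 but 7⁵ = 16807 reaches it, so n = 5.

5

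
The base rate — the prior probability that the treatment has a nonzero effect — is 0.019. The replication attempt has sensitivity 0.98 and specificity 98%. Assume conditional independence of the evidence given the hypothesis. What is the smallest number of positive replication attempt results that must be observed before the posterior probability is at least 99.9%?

Prior odds = 0.019/0.981 = 19/981.
False-positive rate = 1 − 0.98 = 0.02; likelihood ratio of a positive = 0.98/0.02 = 49.
Target odds: 0.999 ÷ 0.001 = 999.
Require 49ⁿ ≥ 999 ÷ (19/981) = 980019/19.
49² = 2401 falls short of 980019/19 but 49³ = 117649 reaches it, so n = 3.

3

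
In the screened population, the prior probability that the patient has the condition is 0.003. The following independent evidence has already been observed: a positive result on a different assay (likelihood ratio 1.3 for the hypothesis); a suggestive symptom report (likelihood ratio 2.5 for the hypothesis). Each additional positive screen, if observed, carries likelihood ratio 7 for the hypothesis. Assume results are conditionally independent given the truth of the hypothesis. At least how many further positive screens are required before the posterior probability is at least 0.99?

Prior odds = 0.003/0.997 = 3/997.
Combined Bayes factor of the evidence already in hand = 1.3 × 2.5 = 3.25.
Odds after that evidence = (3/997) × 3.25 = 39/3988.
Target odds = 0.99/0.01 = 99.
Need 7ⁿ ≥ 99 ÷ (39/3988) = 131604/13.
7⁴ = 2401 falls short of 131604/13 but 7⁵ = 16807 reaches it, so n = 5.

5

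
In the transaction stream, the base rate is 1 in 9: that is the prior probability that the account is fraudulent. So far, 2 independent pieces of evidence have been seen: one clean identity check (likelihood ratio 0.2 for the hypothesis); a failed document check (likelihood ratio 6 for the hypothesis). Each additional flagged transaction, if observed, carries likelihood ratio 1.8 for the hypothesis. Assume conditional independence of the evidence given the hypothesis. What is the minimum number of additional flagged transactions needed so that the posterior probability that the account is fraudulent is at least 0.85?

7

Prior odds = (1/9)/(8/9) = 0.125.
Combined Bayes factor of the evidence already in hand = 0.2 × 6 = 1.2.
Odds after that evidence = 0.125 × 1.2 = 0.15.
Target odds = 0.85/0.15 = 17/3.
Need 1.8ⁿ ≥ 17/3 ÷ 0.15 = 340/9.
1.8⁶ = 531441/15625 falls short of 340/9 but 1.8⁷ = 4782969/78125 reaches it, so n = 7.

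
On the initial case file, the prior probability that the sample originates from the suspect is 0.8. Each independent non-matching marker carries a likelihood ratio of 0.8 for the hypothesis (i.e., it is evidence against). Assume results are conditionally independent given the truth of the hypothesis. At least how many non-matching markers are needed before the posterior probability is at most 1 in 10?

17

Prior odds = 0.8/0.2 = 4.
Likelihood ratio per non-matching marker = 0.8.
Target odds: 0.1 ÷ 0.9 = 1/9.
Require 0.8ⁿ ≤ 1/9 ÷ 4 = 1/36.
0.8¹⁶ ≈0.0281475 is still above 1/36 but 0.8¹⁷ ≈0.022518 is at or below it, so n = 17.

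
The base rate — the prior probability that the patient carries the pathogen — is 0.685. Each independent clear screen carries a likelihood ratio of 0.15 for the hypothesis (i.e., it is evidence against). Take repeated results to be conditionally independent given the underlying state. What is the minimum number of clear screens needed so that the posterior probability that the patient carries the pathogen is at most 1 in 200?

Prior odds = 0.685/0.315 = 137/63.
Likelihood ratio per clear screen = 0.15.
Target odds: 0.005 ÷ 0.995 = 1/199.
Need (137/63) × 0.15ⁿ ≤ 1/199, i.e. 0.15ⁿ ≤ 63/27263.
0.15³ = 0.003375 is still above 63/27263 but 0.15⁴ = 81/160000 is at or below it, so n = 4.

4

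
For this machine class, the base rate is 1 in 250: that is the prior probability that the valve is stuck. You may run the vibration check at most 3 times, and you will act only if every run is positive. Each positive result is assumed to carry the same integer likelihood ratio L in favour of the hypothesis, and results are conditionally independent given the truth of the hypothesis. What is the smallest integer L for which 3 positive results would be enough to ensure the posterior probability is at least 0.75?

10

Prior odds = 0.004/0.996 = 1/249.
Target odds = 0.75/0.25 = 3.
Need L³ ≥ 3 ÷ (1/249) = 747.
9³ = 729 < 747 ≤ 1000 = 10³, so L = 10.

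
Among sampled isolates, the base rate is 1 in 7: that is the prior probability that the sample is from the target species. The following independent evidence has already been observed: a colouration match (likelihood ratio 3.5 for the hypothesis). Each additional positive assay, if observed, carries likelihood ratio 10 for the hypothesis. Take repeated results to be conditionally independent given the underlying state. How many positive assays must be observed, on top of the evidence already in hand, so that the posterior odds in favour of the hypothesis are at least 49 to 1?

Prior odds = (1/7)/(6/7) = 1/6.
Bayes factor of the evidence already in hand = 3.5.
Odds after that evidence = (1/6) × 3.5 = 7/12.
Target odds = 49.
Need 10ⁿ ≥ 49 ÷ (7/12) = 84.
10¹ = 10 falls short of 84 but 10² = 100 reaches it, so n = 2.

2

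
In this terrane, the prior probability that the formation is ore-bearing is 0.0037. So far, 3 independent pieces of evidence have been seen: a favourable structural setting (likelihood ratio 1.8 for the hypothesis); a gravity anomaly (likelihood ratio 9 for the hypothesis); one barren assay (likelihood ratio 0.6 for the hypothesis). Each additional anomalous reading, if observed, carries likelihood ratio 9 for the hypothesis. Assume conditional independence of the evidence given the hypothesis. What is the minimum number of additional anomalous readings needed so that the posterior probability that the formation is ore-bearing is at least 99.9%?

Prior odds = 0.0037/0.9963 = 37/9963.
Combined Bayes factor of the evidence already in hand = 1.8 × 9 × 0.6 = 9.72.
Odds after that evidence = (37/9963) × 9.72 = 37/1025.
Target odds = 0.999/0.001 = 999.
Need 9ⁿ ≥ 999 ÷ (37/1025) = 27675.
9⁴ = 6561 falls short of 27675 but 9⁵ = 59049 reaches it, so n = 5.

5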